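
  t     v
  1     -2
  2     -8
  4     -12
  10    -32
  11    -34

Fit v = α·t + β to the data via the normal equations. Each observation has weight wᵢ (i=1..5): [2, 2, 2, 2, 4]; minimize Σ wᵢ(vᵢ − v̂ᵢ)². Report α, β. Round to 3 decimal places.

Entries of XᵀWX: Σwᵢ·t·t = 726, Σwᵢ·t = 78, Σwᵢ·1 = 12.
Right-hand side: Σwᵢ·t·v = -2268, Σwᵢ·v = -244.
Eliminating β: 12·(row 1) − 78·(row 2) gives 2628·α = 12·(-2268) − 78·(-244) = -8184, so α = -682/219.
Then β = ((-244) − 78·(-682/219))/12 = -20/219.

α = -3.114, β = -0.091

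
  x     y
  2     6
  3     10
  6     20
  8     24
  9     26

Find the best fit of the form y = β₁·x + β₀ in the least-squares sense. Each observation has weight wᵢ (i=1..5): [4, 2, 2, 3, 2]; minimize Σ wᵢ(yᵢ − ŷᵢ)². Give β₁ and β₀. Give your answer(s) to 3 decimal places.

Sums needed: Σwᵢ·x·x = 460, Σwᵢ·x = 68, Σwᵢ·1 = 13.
And Σwᵢ·x·y = 1392, Σwᵢ·y = 208.
det = 460·13 − 68² = 1356.
β₁ = (1392·13 − 68·208)/1356 = 988/339; β₀ = (460·208 − 68·1392)/1356 = 256/339.

β₁ = 2.914, β₀ = 0.755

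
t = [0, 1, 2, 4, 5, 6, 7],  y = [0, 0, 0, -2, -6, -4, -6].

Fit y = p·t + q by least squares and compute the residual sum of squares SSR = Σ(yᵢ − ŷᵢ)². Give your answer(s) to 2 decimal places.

SSR = 7.90

Normal-equation sums: Σt·t = 131, Σt = 25, Σ1 = 7.
And Σt·y = -104, Σy = -18.
AᵀA·[p, q]ᵀ = Aᵀy becomes [[131, 25]; [25, 7]]·[p, q]ᵀ = [-104, -18]ᵀ.
Δ = 131·7 − 25² = 292.
p = ((-104)·7 − 25·(-18))/292 = -139/146; q = (131·(-18) − 25·(-104))/292 = 121/146.
Residuals: -121/146, 9/73, 157/146, 143/146, -151/73, 129/146, -12/73; SSR = 577/73.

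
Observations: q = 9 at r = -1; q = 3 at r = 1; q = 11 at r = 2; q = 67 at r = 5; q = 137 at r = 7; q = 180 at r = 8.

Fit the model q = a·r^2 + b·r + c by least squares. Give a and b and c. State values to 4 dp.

Normal-equation sums: Σr^2·r^2 = 7140, Σr^2·r = 988, Σr^2 = 144, Σr·r = 144, Σr = 22, Σ1 = 6.
For Aᵀq: Σr^2·q = 19964, Σr·q = 2750, Σq = 407.
Normal equations: [[7140, 988, 144]; [988, 144, 22]; [144, 22, 6]]·[a, b, c]ᵀ = [19964, 2750, 407]ᵀ.
Row-reducing yields a = 3361/1086, b = -4743/1810, c = 8594/2715.

a = 3.0948, b = -2.6204, c = 3.1654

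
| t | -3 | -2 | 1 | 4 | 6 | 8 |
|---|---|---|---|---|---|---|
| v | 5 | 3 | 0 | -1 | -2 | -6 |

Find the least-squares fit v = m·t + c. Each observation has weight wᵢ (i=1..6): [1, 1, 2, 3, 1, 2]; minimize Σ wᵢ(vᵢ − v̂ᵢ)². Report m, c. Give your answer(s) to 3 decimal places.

m = -0.864, c = 1.778

The normal system XᵀWX·[m, c]ᵀ = XᵀWv is [[227, 31]; [31, 10]]·[m, c]ᵀ = [-141, -9]ᵀ.
Eliminating c: 10·(row 1) − 31·(row 2) gives 1309·m = 10·(-141) − 31·(-9) = -1131, so m = -1131/1309.
Then c = ((-9) − 31·(-1131/1309))/10 = 2328/1309.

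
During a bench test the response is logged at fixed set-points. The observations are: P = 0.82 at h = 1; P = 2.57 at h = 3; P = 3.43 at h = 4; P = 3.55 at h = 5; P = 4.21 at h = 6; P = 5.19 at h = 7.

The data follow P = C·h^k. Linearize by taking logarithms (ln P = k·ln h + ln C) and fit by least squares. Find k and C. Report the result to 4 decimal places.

k = 0.9240, C = 0.8597

With ln Pᵢ as the transformed response and ln hᵢ as the regressor:
Σln h = 7.8320, Σ(ln h)² = 12.7160, Σln P = 6.3292, Σln h·ln P = 10.5647.
Equations: 12.7160·k + 7.8320·ln C = 10.5647;  7.8320·k + 6·ln C = 6.3292.
Slope k = (n·Σln h·ln P − Σln h·Σln P)/(n·Σ(ln h)² − (Σln h)²) = (6·10.5647 − 7.8320·6.3292)/14.9557 = 0.92395; ln C = (Σln P − k·Σln h)/n = -0.15121, so C = exp(-0.15121) = 0.85967.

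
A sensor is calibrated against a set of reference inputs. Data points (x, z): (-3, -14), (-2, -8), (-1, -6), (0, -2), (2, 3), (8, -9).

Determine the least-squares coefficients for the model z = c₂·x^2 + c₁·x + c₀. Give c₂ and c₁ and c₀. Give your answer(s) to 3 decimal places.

Compute the Gram sums: Σx^2·x^2 = 4210, Σx^2·x = 484, Σx^2 = 82, Σx·x = 82, Σx = 4, Σ1 = 6.
Moment sums: Σx^2·z = -728, Σx·z = -2, Σz = -36.
Inverting the 3×3 Gram matrix, [c₂, c₁, c₀]ᵀ = [-503/1085, 3023/1085, -1651/1085]ᵀ.

c₂ = -0.464, c₁ = 2.786, c₀ = -1.522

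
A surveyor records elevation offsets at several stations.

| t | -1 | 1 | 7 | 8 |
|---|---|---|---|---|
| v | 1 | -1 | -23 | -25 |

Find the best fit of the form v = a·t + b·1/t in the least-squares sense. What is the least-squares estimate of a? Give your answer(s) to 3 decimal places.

With design matrix X, XᵀX = [[115, 4]; [4, 6385/3136]] and Xᵀv = [-363, -471/56]ᵀ.
Eliminating b: (6385/3136)·(row 1) − 4·(row 2) gives (684099/3136)·a = (6385/3136)·(-363) − 4·(-471/56) = -2212251/3136, so a = -737417/228033.
Then b = ((-471/56) − 4·(-737417/228033))/(6385/3136) = 506744/228033.

a = -3.234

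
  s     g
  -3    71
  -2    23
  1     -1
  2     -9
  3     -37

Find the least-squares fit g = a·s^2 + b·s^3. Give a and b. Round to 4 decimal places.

Setting ∂/∂a … = 0 gives: 195·a + 1·b = 361;  1·a + 1587·b = -3173.
(Σs^2·s^2 = 195, Σs^2·s^3 = 1, Σs^3·s^3 = 1587, Σs^2·g = 361, Σs^3·g = -3173.)
Eliminating b: 1587·(row 1) − 1·(row 2) gives 309464·a = 1587·361 − 1·(-3173) = 576080, so a = 72010/38683.
Then b = ((-3173) − 1·(72010/38683))/1587 = -77387/38683.

a = 1.8615, b = -2.0005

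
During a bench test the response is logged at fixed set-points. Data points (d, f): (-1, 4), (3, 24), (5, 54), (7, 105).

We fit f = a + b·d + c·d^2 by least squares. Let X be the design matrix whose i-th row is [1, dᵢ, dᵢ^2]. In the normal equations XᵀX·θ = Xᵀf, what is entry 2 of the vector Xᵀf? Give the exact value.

1073

Entry 2 ↔ basis d, so (Xᵀf)_{2} = Σᵢ (d)·fᵢ = (-1)·(4) + (3)·(24) + (5)·(54) + (7)·(105) = 1073.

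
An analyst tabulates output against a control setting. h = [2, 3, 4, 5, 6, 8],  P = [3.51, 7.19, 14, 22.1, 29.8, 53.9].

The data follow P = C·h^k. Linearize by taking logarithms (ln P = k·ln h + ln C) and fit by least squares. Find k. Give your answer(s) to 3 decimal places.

k = 1.990

With ln Pᵢ as the transformed response and ln hᵢ as the regressor:
Σln h = 8.6587, Σ(ln h)² = 13.7340, Σln P = 16.3446, Σln h·ln P = 26.0513.
Normal system: [[13.7340, 8.6587]; [8.6587, 6]]·[k, ln C]ᵀ = [26.0513, 16.3446]ᵀ.
Slope k = (n·Σln h·ln P − Σln h·Σln P)/(n·Σ(ln h)² − (Σln h)²) = (6·26.0513 − 8.6587·16.3446)/7.4309 = 1.98970; ln C = (Σln P − k·Σln h)/n = -0.14728.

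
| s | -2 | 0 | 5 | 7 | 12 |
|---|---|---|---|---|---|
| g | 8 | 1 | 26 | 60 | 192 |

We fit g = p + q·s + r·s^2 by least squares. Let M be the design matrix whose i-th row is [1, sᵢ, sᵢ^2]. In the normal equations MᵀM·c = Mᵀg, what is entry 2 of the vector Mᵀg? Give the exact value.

2838

Entry 2 ↔ basis s, so (Mᵀg)_{2} = Σᵢ (s)·gᵢ = (-2)·(8) + (0)·(1) + (5)·(26) + (7)·(60) + (12)·(192) = 2838.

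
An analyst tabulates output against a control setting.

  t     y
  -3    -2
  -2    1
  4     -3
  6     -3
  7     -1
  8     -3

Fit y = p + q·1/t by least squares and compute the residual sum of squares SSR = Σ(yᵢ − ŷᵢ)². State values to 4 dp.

SSR = 5.5733

With design matrix M, MᵀM = [[6, -25/168]; [-25/168, 13757/28224]] and Mᵀy = [-11, -269/168]ᵀ.
Eliminating q: (13757/28224)·(row 1) − (-25/168)·(row 2) gives (81917/28224)·p = (13757/28224)·(-11) − (-25/168)·(-269/168) = -13171/2352, so p = -158052/81917.
Then q = ((-269/168) − (-25/168)·(-158052/81917))/(13757/28224) = -317352/81917.
Residuals: -111566/81917, 81293/81917, -8361/81917, -34807/81917, 121471/81917, -48030/81917; SSR = 456548/81917.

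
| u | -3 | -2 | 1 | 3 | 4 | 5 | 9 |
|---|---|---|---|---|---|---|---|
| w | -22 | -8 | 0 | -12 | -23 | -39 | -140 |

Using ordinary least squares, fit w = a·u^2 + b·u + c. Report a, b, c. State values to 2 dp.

Setting ∂/∂a … = 0 gives: 7621·a + 911·b + 145·c = -13021;  911·a + 145·b + 17·c = -1501;  145·a + 17·b + 7·c = -244.
(Σu^2·u^2 = 7621, Σu^2·u = 911, Σu^2 = 145, Σu·u = 145, Σu = 17, Σ1 = 7, Σu^2·w = -13021, Σu·w = -1501, Σw = -244.)
Row-reducing yields a = -371677/194334, b = 300593/194334, c = 32514/32389.

a = -1.91, b = 1.55, c = 1.00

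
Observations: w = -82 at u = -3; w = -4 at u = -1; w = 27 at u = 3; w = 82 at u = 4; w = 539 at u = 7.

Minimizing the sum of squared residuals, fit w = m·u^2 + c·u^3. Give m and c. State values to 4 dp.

The normal system MᵀM·[m, c]ᵀ = Mᵀw is [[2820, 17830]; [17830, 123204]]·[m, c]ᵀ = [27224, 193072]ᵀ.
Eliminating c: 123204·(row 1) − 17830·(row 2) gives 29526380·m = 123204·27224 − 17830·193072 = -88368064, so m = -22092016/7381595.
Then c = (193072 − 17830·(-22092016/7381595))/123204 = 2952956/1476319.

m = -2.9929, c = 2.0002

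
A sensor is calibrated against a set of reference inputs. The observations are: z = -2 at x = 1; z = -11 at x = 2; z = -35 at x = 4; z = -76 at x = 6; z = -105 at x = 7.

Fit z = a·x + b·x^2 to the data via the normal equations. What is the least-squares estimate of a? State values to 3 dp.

a = -0.728

The normal system MᵀM·[a, b]ᵀ = Mᵀz is [[106, 632]; [632, 3970]]·[a, b]ᵀ = [-1355, -8487]ᵀ.
Δ = 106·3970 − 632² = 21396.
a = ((-1355)·3970 − 632·(-8487))/21396 = -7783/10698; b = (106·(-8487) − 632·(-1355))/21396 = -21631/10698.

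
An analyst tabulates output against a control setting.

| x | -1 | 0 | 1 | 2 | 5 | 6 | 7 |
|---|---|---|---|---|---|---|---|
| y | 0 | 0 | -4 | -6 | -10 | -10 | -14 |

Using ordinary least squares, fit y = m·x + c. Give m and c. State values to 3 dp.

With design matrix M, MᵀM = [[116, 20]; [20, 7]] and Mᵀy = [-224, -44]ᵀ.
Eliminating c: 7·(row 1) − 20·(row 2) gives 412·m = 7·(-224) − 20·(-44) = -688, so m = -172/103.
Then c = ((-44) − 20·(-172/103))/7 = -156/103.

m = -1.670, c = -1.515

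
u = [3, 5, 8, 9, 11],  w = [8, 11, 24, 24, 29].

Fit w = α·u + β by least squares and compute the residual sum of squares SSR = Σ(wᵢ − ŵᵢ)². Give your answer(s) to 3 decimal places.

SSR = 11.784

Entries of XᵀX: Σu·u = 300, Σu = 36, Σ1 = 5.
Moment sums: Σu·w = 806, Σw = 96.
Normal equations: [[300, 36]; [36, 5]]·[α, β]ᵀ = [806, 96]ᵀ.
Δ = 300·5 − 36² = 204.
α = (806·5 − 36·96)/204 = 287/102; β = (300·96 − 36·806)/204 = -18/17.
Residuals: 21/34, -205/102, 130/51, -9/34, -91/102; SSR = 601/51.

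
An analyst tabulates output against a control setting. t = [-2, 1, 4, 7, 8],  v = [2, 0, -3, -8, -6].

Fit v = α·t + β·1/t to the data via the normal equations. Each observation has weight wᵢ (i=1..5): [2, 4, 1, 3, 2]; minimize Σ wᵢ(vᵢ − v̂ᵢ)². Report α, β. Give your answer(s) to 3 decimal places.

α = -0.971, β = 0.854

Sums needed: Σwᵢ·t·t = 303, Σwᵢ·t·1/t = 12, Σwᵢ·1/t·1/t = 7299/1568.
Right-hand side: Σwᵢ·t·v = -284, Σwᵢ·1/t·v = -215/28.
Normal equations: [[303, 12]; [12, 7299/1568]]·[α, β]ᵀ = [-284, -215/28]ᵀ.
Eliminating β: (7299/1568)·(row 1) − 12·(row 2) gives (1985805/1568)·α = (7299/1568)·(-284) − 12·(-215/28) = -482109/392, so α = -642812/661935.
Then β = ((-215/28) − 12·(-642812/661935))/(7299/1568) = 565208/661935.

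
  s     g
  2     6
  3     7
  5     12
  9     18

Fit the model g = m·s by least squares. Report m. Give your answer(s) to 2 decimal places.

m = 2.14

From the data, Σs·s = 119.
Moment sums: Σs·g = 255.
So XᵀX·[m]ᵀ = Xᵀg: [[119]]·[m]ᵀ = [255]ᵀ.
m = 255/119 = 2.14286.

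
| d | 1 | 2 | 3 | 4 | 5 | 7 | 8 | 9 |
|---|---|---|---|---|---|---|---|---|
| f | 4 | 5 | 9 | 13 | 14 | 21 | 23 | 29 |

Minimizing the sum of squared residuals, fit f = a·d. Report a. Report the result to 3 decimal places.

The normal equations are: 249·a = 755.
a = 755/249 = 3.03213.

a = 3.032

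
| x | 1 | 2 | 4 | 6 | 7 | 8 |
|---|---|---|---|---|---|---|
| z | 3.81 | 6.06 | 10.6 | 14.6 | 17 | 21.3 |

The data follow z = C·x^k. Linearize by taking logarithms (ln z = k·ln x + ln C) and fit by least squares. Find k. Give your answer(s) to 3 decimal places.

k = 0.804

Linearized form: ln z = k·ln x + ln C. From the 6 transformed points,
Over the data: Σln x = 7.8966, Σ(ln x)² = 13.7233, Σln z = 14.0731, Σln x·ln z = 21.1990.
Normal system: [[13.7233, 7.8966]; [7.8966, 6]]·[k, ln C]ᵀ = [21.1990, 14.0731]ᵀ.
Solving (det = 19.9843): k = 0.80387, ln C = 1.28755.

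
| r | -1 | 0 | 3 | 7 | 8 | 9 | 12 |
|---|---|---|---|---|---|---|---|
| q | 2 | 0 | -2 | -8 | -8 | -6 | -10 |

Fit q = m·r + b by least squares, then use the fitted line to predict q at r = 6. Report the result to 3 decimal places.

From the data, Σr·r = 348, Σr = 38, Σ1 = 7.
And Σr·q = -302, Σq = -32.
So AᵀA·[m, b]ᵀ = Aᵀq: [[348, 38]; [38, 7]]·[m, b]ᵀ = [-302, -32]ᵀ.
Eliminating b: 7·(row 1) − 38·(row 2) gives 992·m = 7·(-302) − 38·(-32) = -898, so m = -449/496.
Then b = ((-32) − 38·(-449/496))/7 = 85/248.
At r = 6: q̂ = (-449/496)·(6) + (85/248)·(1) = -631/124.

q̂ = -5.089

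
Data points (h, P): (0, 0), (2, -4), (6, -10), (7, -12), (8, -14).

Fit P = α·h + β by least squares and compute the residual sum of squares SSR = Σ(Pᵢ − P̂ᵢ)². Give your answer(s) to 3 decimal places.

SSR = 0.407

The normal equations are: 153·α + 23·β = -264;  23·α + 5·β = -40.
Determinant 153·5 − 23² = 236.
α = ((-264)·5 − 23·(-40))/236 = -100/59; β = (153·(-40) − 23·(-264))/236 = -12/59.
Residuals: 12/59, -24/59, 22/59, 4/59, -14/59; SSR = 24/59.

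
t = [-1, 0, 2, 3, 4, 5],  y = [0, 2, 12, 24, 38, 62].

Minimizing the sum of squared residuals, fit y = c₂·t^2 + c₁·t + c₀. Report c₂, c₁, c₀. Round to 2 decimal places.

From the data, Σt^2·t^2 = 979, Σt^2·t = 223, Σt^2 = 55, Σt·t = 55, Σt = 13, Σ1 = 6.
And Σt^2·y = 2422, Σt·y = 558, Σy = 138.
Normal equations: [[979, 223, 55]; [223, 55, 13]; [55, 13, 6]]·[c₂, c₁, c₀]ᵀ = [2422, 558, 138]ᵀ.
Inverting the 3×3 Gram matrix, [c₂, c₁, c₀]ᵀ = [89/42, 61/42, 3/7]ᵀ.

c₂ = 2.12, c₁ = 1.45, c₀ = 0.43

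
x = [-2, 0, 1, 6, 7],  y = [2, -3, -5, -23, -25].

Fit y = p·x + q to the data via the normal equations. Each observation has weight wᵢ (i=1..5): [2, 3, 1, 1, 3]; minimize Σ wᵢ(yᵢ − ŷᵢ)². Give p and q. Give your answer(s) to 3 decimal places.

Sums needed: Σwᵢ·x·x = 192, Σwᵢ·x = 24, Σwᵢ·1 = 10.
And Σwᵢ·x·y = -676, Σwᵢ·y = -108.
det = 192·10 − 24² = 1344.
p = ((-676)·10 − 24·(-108))/1344 = -521/168; q = (192·(-108) − 24·(-676))/1344 = -47/14.

p = -3.101, q = -3.357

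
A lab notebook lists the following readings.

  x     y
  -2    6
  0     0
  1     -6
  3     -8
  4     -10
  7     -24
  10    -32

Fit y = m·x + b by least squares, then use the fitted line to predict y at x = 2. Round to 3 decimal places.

From the data, Σx·x = 179, Σx = 23, Σ1 = 7.
Right-hand side: Σx·y = -570, Σy = -74.
Determinant 179·7 − 23² = 724.
m = ((-570)·7 − 23·(-74))/724 = -572/181; b = (179·(-74) − 23·(-570))/724 = -34/181.
At x = 2: ŷ = (-572/181)·(2) + (-34/181)·(1) = -1178/181.

ŷ = -6.508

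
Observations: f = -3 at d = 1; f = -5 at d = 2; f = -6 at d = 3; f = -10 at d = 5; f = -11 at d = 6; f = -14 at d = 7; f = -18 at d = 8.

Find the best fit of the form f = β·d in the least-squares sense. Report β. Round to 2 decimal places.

β = -2.07

Sums needed: Σd·d = 188.
For Mᵀf: Σd·f = -389.
So MᵀM·[β]ᵀ = Mᵀf: [[188]]·[β]ᵀ = [-389]ᵀ.
Hence β = -389 / 188 ≈ -2.06915.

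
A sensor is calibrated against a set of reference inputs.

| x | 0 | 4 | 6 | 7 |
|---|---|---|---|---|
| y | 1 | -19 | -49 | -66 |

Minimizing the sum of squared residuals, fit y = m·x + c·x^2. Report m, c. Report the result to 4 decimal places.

From the data, Σx·x = 101, Σx·x^2 = 623, Σx^2·x^2 = 3953.
Right-hand side: Σx·y = -832, Σx^2·y = -5302.
MᵀM·[m, c]ᵀ = Mᵀy becomes [[101, 623]; [623, 3953]]·[m, c]ᵀ = [-832, -5302]ᵀ.
Determinant 101·3953 − 623² = 11124.
m = ((-832)·3953 − 623·(-5302))/11124 = 2375/1854; c = (101·(-5302) − 623·(-832))/11124 = -2861/1854.

m = 1.2810, c = -1.5431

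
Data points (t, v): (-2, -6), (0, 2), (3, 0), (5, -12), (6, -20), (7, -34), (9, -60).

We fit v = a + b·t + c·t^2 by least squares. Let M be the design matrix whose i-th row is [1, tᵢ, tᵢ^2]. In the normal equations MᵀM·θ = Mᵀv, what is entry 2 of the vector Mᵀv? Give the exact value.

Entry 2 ↔ basis t, so (Mᵀv)_{2} = Σᵢ (t)·vᵢ = (-2)·(-6) + (0)·(2) + (3)·(0) + (5)·(-12) + (6)·(-20) + (7)·(-34) + (9)·(-60) = -946.

-946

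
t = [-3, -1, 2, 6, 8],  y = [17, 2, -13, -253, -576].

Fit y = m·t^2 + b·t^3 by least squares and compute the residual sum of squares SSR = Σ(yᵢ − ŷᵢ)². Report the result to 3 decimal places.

SSR = 4.988

Forming MᵀM = [[5490, 40332]; [40332, 309594]] and Mᵀy = [-45869, -350125]ᵀ gives MᵀM·[m, b]ᵀ = Mᵀy.
Δ = 5490·309594 − 40332² = 73000836.
m = ((-45869)·309594 − 40332·(-350125))/73000836 = -13254281/12166806; b = (5490·(-350125) − 40332·(-45869))/73000836 = -12032957/12166806.
Residuals: 205732/2027801, 4259156/2027801, -1481283/2027801, -321515/2027801, 177952/2027801; SSR = 10115378/2027801.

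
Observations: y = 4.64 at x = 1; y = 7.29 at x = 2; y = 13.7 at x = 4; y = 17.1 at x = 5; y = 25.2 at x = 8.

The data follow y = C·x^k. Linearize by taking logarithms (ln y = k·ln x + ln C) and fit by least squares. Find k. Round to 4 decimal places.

k = 0.8283

Taking logs, ln y = k·ln x + ln C, so regress ln y on ln x.
XᵀX = [[9.3166, 5.7683]; [5.7683, 5]], rhs = [16.2848, 12.2045]ᵀ  (here Σln x = 5.7683, Σ(ln x)² = 9.3166, Σln y = 12.2045, Σln x·ln y = 16.2848).
Solving (det = 13.3096): k = 0.82829, ln C = 1.48534.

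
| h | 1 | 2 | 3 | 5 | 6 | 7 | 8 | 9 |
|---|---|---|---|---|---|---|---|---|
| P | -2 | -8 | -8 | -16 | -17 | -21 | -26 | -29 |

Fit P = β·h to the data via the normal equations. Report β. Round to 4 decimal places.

β = -3.1227

Entries of AᵀA: Σh·h = 269.
And Σh·P = -840.
AᵀA·[β]ᵀ = AᵀP becomes [[269]]·[β]ᵀ = [-840]ᵀ.
β = (-840)/269 = -3.12268.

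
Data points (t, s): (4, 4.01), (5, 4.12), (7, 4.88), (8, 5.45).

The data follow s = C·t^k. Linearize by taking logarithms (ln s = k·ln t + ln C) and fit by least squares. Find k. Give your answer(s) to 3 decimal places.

k = 0.445

Let Y = ln s. Fitting Y = k·ln t + ln C by least squares:
XᵀX = [[12.6227, 7.0211]; [7.0211, 4]], rhs = [10.8145, 6.0854]ᵀ  (here Σln t = 7.0211, Σ(ln t)² = 12.6227, Σln s = 6.0854, Σln t·ln s = 10.8145).
Δ = 12.6227·4 − (7.0211)² = 1.1954; k = (10.8145·4 − 7.0211·6.0854)/1.1954 = 0.44488, ln C = (12.6227·6.0854 − 7.0211·10.8145)/1.1954 = 0.74046.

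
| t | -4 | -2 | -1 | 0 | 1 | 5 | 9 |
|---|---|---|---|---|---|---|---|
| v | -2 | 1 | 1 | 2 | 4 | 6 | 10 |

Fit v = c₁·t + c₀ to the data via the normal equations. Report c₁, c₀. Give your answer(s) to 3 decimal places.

Normal-equation sums: Σt·t = 128, Σt = 8, Σ1 = 7.
Right-hand side: Σt·v = 129, Σv = 22.
So AᵀA·[c₁, c₀]ᵀ = Aᵀv: [[128, 8]; [8, 7]]·[c₁, c₀]ᵀ = [129, 22]ᵀ.
det = 128·7 − 8² = 832.
c₁ = (129·7 − 8·22)/832 = 727/832; c₀ = (128·22 − 8·129)/832 = 223/104.

c₁ = 0.874, c₀ = 2.144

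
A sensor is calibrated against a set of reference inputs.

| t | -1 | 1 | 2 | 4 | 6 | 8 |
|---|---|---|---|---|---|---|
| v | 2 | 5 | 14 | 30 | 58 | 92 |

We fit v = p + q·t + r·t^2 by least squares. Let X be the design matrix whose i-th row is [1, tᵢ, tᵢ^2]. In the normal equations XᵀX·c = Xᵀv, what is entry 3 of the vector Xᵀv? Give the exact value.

Entry 3 ↔ basis t^2, so (Xᵀv)_{3} = Σᵢ (t^2)·vᵢ = (1)·(2) + (1)·(5) + (4)·(14) + (16)·(30) + (36)·(58) + (64)·(92) = 8519.

8519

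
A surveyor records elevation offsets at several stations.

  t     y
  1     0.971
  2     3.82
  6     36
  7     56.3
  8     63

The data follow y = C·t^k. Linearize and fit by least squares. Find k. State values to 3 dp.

k = 2.043

Linearized form: ln y = k·ln t + ln C. From the 5 transformed points,
Over the data: Σln t = 6.5103, Σ(ln t)² = 11.8015, Σln y = 13.0682, Σln t·ln y = 23.8086.
Normal system: [[11.8015, 6.5103]; [6.5103, 5]]·[k, ln C]ᵀ = [23.8086, 13.0682]ᵀ.
Δ = 11.8015·5 − (6.5103)² = 16.6240; k = (23.8086·5 − 6.5103·13.0682)/16.6240 = 2.04317, ln C = (11.8015·13.0682 − 6.5103·23.8086)/16.6240 = -0.04668.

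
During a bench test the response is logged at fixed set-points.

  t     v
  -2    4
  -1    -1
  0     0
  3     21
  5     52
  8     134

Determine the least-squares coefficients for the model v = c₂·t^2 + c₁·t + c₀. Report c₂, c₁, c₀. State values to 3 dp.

The normal equations are: 4819·c₂ + 655·c₁ + 103·c₀ = 10080;  655·c₂ + 103·c₁ + 13·c₀ = 1388;  103·c₂ + 13·c₁ + 6·c₀ = 210.
(Σt^2·t^2 = 4819, Σt^2·t = 655, Σt^2 = 103, Σt·t = 103, Σt = 13, Σ1 = 6, Σt^2·v = 10080, Σt·v = 1388, Σv = 210.)
Row-reducing yields c₂ = 30617/15684, c₁ = 18865/15684, c₀ = -2921/2614.

c₂ = 1.952, c₁ = 1.203, c₀ = -1.117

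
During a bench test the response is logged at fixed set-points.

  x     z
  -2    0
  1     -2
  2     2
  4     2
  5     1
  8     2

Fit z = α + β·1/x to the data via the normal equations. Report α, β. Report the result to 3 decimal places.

α = 1.130, β = -1.131

Entries of MᵀM: Σ1 = 6, Σ1/x = 63/40, Σ1/x·1/x = 2589/1600.
For Mᵀz: Σz = 5, Σ1/x·z = -1/20.
Normal equations: [[6, 63/40]; [63/40, 2589/1600]]·[α, β]ᵀ = [5, -1/20]ᵀ.
Eliminating β: (2589/1600)·(row 1) − (63/40)·(row 2) gives (2313/320)·α = (2589/1600)·5 − (63/40)·(-1/20) = 13071/1600, so α = 4357/3855.
Then β = ((-1/20) − (63/40)·(4357/3855))/(2589/1600) = -872/771.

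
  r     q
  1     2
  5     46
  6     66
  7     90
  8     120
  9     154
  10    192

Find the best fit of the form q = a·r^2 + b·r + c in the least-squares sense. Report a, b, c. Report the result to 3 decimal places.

Entries of XᵀX: Σr^2·r^2 = 24980, Σr^2·r = 2926, Σr^2 = 356, Σr·r = 356, Σr = 46, Σ1 = 7.
And Σr^2·q = 47292, Σr·q = 5524, Σq = 670.
Normal equations: [[24980, 2926, 356]; [2926, 356, 46]; [356, 46, 7]]·[a, b, c]ᵀ = [47292, 5524, 670]ᵀ.
Inverting the 3×3 Gram matrix, [a, b, c]ᵀ = [91612/44121, -79514/44121, 28802/14707]ᵀ.

a = 2.076, b = -1.802, c = 1.958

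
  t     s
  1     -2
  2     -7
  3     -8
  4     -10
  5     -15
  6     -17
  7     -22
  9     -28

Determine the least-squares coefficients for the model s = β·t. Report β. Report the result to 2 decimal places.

β = -3.00

Normal-equation sums: Σt·t = 221.
Moment sums: Σt·s = -663.
β = (-663)/221 = -3.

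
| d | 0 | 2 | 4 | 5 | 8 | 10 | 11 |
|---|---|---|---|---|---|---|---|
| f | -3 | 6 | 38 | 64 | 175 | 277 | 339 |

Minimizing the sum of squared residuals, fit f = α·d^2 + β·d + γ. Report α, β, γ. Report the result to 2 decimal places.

α = 2.95, β = -1.42, γ = -3.03

The normal equations are: 29634·α + 3040·β + 330·γ = 82151;  3040·α + 330·β + 40·γ = 8383;  330·α + 40·β + 7·γ = 896.
(Σd^2·d^2 = 29634, Σd^2·d = 3040, Σd^2 = 330, Σd·d = 330, Σd = 40, Σ1 = 7, Σd^2·f = 82151, Σd·f = 8383, Σf = 896.)
Row-reducing yields α = 197177/66794, β = -475693/333970, γ = -101103/33397.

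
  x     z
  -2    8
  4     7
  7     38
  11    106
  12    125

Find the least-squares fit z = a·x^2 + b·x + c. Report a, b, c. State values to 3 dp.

a = 1.047, b = -1.978, c = -0.455

Forming AᵀA = [[38050, 3458, 334]; [3458, 334, 32]; [334, 32, 5]] and Aᵀz = [32832, 2944, 284]ᵀ gives AᵀA·[a, b, c]ᵀ = Aᵀz.
Row-reducing yields a = 94849/90624, b = -179255/90624, c = -6873/15104.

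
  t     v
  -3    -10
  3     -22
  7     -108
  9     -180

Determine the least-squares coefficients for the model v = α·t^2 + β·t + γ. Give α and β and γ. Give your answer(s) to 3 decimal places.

Compute the Gram sums: Σt^2·t^2 = 9124, Σt^2·t = 1072, Σt^2 = 148, Σt·t = 148, Σt = 16, Σ1 = 4.
And Σt^2·v = -20160, Σt·v = -2412, Σv = -320.
Row-reducing yields α = -45/22, β = -59/33, γ = 17/6.

α = -2.045, β = -1.788, γ = 2.833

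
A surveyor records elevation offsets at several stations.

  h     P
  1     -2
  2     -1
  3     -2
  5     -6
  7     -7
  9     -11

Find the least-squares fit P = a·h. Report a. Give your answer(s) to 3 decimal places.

a = -1.112

The normal equations are: 169·a = -188.
(Σh·h = 169, Σh·P = -188.)
Hence a = -188 / 169 ≈ -1.11243.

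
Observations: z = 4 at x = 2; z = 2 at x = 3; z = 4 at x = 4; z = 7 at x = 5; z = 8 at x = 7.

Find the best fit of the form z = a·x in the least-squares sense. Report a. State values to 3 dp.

The normal system MᵀM·[a]ᵀ = Mᵀz is [[103]]·[a]ᵀ = [121]ᵀ.
Hence a = 121 / 103 ≈ 1.17476.

a = 1.175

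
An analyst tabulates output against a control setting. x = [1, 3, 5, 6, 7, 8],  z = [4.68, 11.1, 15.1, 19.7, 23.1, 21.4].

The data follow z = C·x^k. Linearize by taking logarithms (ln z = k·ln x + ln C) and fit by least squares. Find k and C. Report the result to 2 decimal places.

k = 0.77, C = 4.70

Let Y = ln z. Fitting Y = k·ln x + ln C by least squares:
Σln x = 8.5252, Σ(ln x)² = 15.1183, Σln z = 15.8488, Σln x·ln z = 24.8340.
Normal system: [[15.1183, 8.5252]; [8.5252, 6]]·[k, ln C]ᵀ = [24.8340, 15.8488]ᵀ.
Δ = 15.1183·6 − (8.5252)² = 18.0313; k = (24.8340·6 − 8.5252·15.8488)/18.0313 = 0.77034, ln C = (15.1183·15.8488 − 8.5252·24.8340)/18.0313 = 1.54691, so C = exp(1.54691) = 4.69694.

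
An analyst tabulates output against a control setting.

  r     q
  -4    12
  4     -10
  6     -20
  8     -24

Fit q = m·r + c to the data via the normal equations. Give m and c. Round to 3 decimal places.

Setting ∂/∂m … = 0 gives: 132·m + 14·c = -400;  14·m + 4·c = -42.
Determinant 132·4 − 14² = 332.
m = ((-400)·4 − 14·(-42))/332 = -253/83; c = (132·(-42) − 14·(-400))/332 = 14/83.

m = -3.048, c = 0.169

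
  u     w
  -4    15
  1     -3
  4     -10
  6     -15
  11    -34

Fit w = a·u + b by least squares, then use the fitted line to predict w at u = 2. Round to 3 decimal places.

ŵ = -4.316

From the data, Σu·u = 190, Σu = 18, Σ1 = 5.
For Aᵀw: Σu·w = -567, Σw = -47.
Normal equations: [[190, 18]; [18, 5]]·[a, b]ᵀ = [-567, -47]ᵀ.
Determinant 190·5 − 18² = 626.
a = ((-567)·5 − 18·(-47))/626 = -1989/626; b = (190·(-47) − 18·(-567))/626 = 638/313.
At u = 2: ŵ = (-1989/626)·(2) + (638/313)·(1) = -1351/313.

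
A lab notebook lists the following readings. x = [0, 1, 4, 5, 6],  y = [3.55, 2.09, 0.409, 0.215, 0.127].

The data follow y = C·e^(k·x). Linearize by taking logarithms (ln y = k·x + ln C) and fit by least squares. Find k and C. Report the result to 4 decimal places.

Linearized form: ln y = k·x + ln C. From the 5 transformed points,
Sums: Σx = 16.0000, Σ(x)² = 78.0000, Σln y = -2.4906, Σx·ln y = -22.9060.
Normal system: [[78.0000, 16.0000]; [16.0000, 5]]·[k, ln C]ᵀ = [-22.9060, -2.4906]ᵀ.
Δ = 78.0000·5 − (16.0000)² = 134.0000; k = (-22.9060·5 − 16.0000·-2.4906)/134.0000 = -0.55731, ln C = (78.0000·-2.4906 − 16.0000·-22.9060)/134.0000 = 1.28528, so C = exp(1.28528) = 3.61569.

k = -0.5573, C = 3.6157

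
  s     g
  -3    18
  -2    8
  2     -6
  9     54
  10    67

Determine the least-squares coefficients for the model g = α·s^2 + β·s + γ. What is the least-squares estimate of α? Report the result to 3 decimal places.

The normal equations are: 16674·α + 1702·β + 198·γ = 11244;  1702·α + 198·β + 16·γ = 1074;  198·α + 16·β + 5·γ = 141.
(Σs^2·s^2 = 16674, Σs^2·s = 1702, Σs^2 = 198, Σs·s = 198, Σs = 16, Σ1 = 5, Σs^2·g = 11244, Σs·g = 1074, Σg = 141.)
Inverting the 3×3 Gram matrix, [α, β, γ]ᵀ = [103467/97022, -341409/97022, -134382/48511]ᵀ.

α = 1.066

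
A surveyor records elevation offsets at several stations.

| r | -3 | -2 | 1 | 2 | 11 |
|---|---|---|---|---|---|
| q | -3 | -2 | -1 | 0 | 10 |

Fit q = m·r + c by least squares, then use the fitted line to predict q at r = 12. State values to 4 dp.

q̂ = 10.3355

With design matrix M, MᵀM = [[139, 9]; [9, 5]] and Mᵀq = [122, 4]ᵀ.
Determinant 139·5 − 9² = 614.
m = (122·5 − 9·4)/614 = 287/307; c = (139·4 − 9·122)/614 = -271/307.
At r = 12: q̂ = (287/307)·(12) + (-271/307)·(1) = 3173/307.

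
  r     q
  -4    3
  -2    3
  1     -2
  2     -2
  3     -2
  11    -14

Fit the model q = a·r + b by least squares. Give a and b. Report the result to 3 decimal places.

a = -1.174, b = -0.180

The normal equations are: 155·a + 11·b = -184;  11·a + 6·b = -14.
Eliminating b: 6·(row 1) − 11·(row 2) gives 809·a = 6·(-184) − 11·(-14) = -950, so a = -950/809.
Then b = ((-14) − 11·(-950/809))/6 = -146/809.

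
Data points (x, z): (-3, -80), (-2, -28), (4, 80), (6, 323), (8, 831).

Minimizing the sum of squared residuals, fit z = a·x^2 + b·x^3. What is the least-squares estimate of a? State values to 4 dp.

With design matrix A, AᵀA = [[5745, 41293]; [41293, 313689]] and Aᵀz = [65260, 502744]ᵀ.
Eliminating b: 313689·(row 1) − 41293·(row 2) gives 97031456·a = 313689·65260 − 41293·502744 = -288463852, so a = -72115963/24257864.
Then b = (502744 − 41293·(-72115963/24257864))/313689 = 48370775/24257864.

a = -2.9729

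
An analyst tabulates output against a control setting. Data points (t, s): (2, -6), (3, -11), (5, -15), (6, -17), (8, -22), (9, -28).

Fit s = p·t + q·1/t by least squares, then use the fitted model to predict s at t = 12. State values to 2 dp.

ŝ = -35.15

Sums needed: Σt·t = 219, Σt·1/t = 6, Σ1/t·1/t = 59209/129600.
And Σt·s = -650, Σ1/t·s = -661/36.
det = 219·(59209/129600) − 6² = 2767057/43200.
p = ((-650)·(59209/129600) − 6·(-661/36))/(2767057/43200) = -24208250/8301171; q = (219·(-661/36) − 6·(-650))/(2767057/43200) = -5230800/2767057.
At t = 12: ŝ = (-24208250/8301171)·(12) + (-5230800/2767057)·(1/12) = -97268900/2767057.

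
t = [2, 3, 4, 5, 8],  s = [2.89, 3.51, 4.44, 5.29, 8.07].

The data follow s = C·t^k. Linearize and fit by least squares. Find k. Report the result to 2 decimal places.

Taking logs, ln s = k·ln t + ln C, so regress ln s on ln t.
XᵀX = [[10.5236, 6.8669]; [6.8669, 5]], rhs = [11.2048, 7.5615]ᵀ  (here Σln t = 6.8669, Σ(ln t)² = 10.5236, Σln s = 7.5615, Σln t·ln s = 11.2048).
Solving (det = 5.4631): k = 0.75038, ln C = 0.48173.

k = 0.75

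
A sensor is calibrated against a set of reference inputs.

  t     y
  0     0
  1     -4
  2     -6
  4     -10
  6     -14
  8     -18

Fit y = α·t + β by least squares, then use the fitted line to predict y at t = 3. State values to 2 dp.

ŷ = -7.59

From the data, Σt·t = 121, Σt = 21, Σ1 = 6.
For Mᵀy: Σt·y = -284, Σy = -52.
MᵀM·[α, β]ᵀ = Mᵀy becomes [[121, 21]; [21, 6]]·[α, β]ᵀ = [-284, -52]ᵀ.
Δ = 121·6 − 21² = 285.
α = ((-284)·6 − 21·(-52))/285 = -204/95; β = (121·(-52) − 21·(-284))/285 = -328/285.
At t = 3: ŷ = (-204/95)·(3) + (-328/285)·(1) = -2164/285.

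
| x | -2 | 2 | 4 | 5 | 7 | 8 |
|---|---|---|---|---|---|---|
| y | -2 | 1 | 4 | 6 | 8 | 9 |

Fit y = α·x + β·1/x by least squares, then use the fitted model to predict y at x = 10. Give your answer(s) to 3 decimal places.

ŷ = 11.565

Setting ∂/∂α … = 0 gives: 162·α + 6·β = 180;  6·α + (50061/78400)·β = 1671/280.
Eliminating β: (50061/78400)·(row 1) − 6·(row 2) gives (2643741/39200)·α = (50061/78400)·180 − 6·(1671/280) = 62037/784, so α = 344650/293749.
Then β = ((1671/280) − 6·(344650/293749))/(50061/78400) = -493080/293749.
At x = 10: ŷ = (344650/293749)·(10) + (-493080/293749)·(1/10) = 3397192/293749.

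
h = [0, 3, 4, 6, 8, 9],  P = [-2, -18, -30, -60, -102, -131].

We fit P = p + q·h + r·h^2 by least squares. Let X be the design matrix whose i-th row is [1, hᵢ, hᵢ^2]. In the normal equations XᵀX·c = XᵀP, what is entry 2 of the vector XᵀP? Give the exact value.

Entry 2 ↔ basis h, so (XᵀP)_{2} = Σᵢ (h)·Pᵢ = (0)·(-2) + (3)·(-18) + (4)·(-30) + (6)·(-60) + (8)·(-102) + (9)·(-131) = -2529.

-2529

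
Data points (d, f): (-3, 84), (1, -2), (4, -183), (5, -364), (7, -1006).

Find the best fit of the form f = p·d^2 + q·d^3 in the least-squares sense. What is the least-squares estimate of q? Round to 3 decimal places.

Sums needed: Σd^2·d^2 = 3364, Σd^2·d^3 = 20714, Σd^3·d^3 = 138100.
Right-hand side: Σd^2·f = -60568, Σd^3·f = -404540.
So MᵀM·[p, q]ᵀ = Mᵀf: [[3364, 20714]; [20714, 138100]]·[p, q]ᵀ = [-60568, -404540]ᵀ.
Determinant 3364·138100 − 20714² = 35498604.
p = ((-60568)·138100 − 20714·(-404540))/35498604 = 1266730/2958217; q = (3364·(-404540) − 20714·(-60568))/35498604 = -8855584/2958217.

q = -2.994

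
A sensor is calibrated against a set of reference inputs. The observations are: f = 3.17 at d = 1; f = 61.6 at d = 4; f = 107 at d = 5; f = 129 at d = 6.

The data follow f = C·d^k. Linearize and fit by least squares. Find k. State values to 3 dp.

With ln fᵢ as the transformed response and ln dᵢ as the regressor:
Sums: Σln d = 4.7875, Σ(ln d)² = 7.7225, Σln f = 14.8070, Σln d·ln f = 21.9407.
Normal system: [[7.7225, 4.7875]; [4.7875, 4]]·[k, ln C]ᵀ = [21.9407, 14.8070]ᵀ.
Slope k = (n·Σln d·ln f − Σln d·Σln f)/(n·Σ(ln d)² − (Σln d)²) = (4·21.9407 − 4.7875·14.8070)/7.9699 = 2.11723; ln C = (Σln f − k·Σln d)/n = 1.16770.

k = 2.117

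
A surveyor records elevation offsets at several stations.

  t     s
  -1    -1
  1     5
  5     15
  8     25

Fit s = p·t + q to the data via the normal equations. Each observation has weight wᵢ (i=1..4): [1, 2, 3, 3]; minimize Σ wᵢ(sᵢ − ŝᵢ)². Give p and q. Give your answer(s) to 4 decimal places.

With design matrix X, XᵀWX = [[270, 40]; [40, 9]] and XᵀWs = [836, 129]ᵀ.
Δ = 270·9 − 40² = 830.
p = (836·9 − 40·129)/830 = 1182/415; q = (270·129 − 40·836)/830 = 139/83.

p = 2.8482, q = 1.6747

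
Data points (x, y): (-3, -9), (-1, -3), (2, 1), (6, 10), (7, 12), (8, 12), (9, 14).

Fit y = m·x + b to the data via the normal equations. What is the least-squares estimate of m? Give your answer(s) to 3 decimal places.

m = 1.894

Compute the Gram sums: Σx·x = 244, Σx = 28, Σ1 = 7.
For Aᵀy: Σx·y = 398, Σy = 37.
Normal equations: [[244, 28]; [28, 7]]·[m, b]ᵀ = [398, 37]ᵀ.
det = 244·7 − 28² = 924.
m = (398·7 − 28·37)/924 = 125/66; b = (244·37 − 28·398)/924 = -529/231.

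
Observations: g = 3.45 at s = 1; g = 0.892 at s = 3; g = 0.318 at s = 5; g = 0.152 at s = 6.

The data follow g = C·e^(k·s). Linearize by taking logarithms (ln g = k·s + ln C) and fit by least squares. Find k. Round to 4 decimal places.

Linearized form: ln g = k·s + ln C. From the 4 transformed points,
Σs = 15.0000, Σ(s)² = 71.0000, Σln g = -1.9055, Σs·ln g = -16.1363.
Equations: 71.0000·k + 15.0000·ln C = -16.1363;  15.0000·k + 4·ln C = -1.9055.
Slope k = (n·Σs·ln g − Σs·Σln g)/(n·Σ(s)² − (Σs)²) = (4·-16.1363 − 15.0000·-1.9055)/59.0000 = -0.60954; ln C = (Σln g − k·Σs)/n = 1.80939.

k = -0.6095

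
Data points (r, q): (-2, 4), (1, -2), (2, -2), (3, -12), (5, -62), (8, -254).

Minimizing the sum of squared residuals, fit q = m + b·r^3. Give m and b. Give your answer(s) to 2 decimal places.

m = 0.40, b = -0.50

Setting ∂/∂m … = 0 gives: 6·m + 665·b = -328;  665·m + 278627·b = -138172.
(Σ1 = 6, Σr^3 = 665, Σr^3·r^3 = 278627, Σq = -328, Σr^3·q = -138172.)
det = 6·278627 − 665² = 1229537.
m = ((-328)·278627 − 665·(-138172))/1229537 = 494724/1229537; b = (6·(-138172) − 665·(-328))/1229537 = -610912/1229537.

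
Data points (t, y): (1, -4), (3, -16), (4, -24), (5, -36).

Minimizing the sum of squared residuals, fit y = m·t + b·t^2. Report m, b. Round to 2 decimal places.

m = -2.53, b = -0.92

The normal equations are: 51·m + 217·b = -328;  217·m + 963·b = -1432.
(Σt·t = 51, Σt·t^2 = 217, Σt^2·t^2 = 963, Σt·y = -328, Σt^2·y = -1432.)
Determinant 51·963 − 217² = 2024.
m = ((-328)·963 − 217·(-1432))/2024 = -640/253; b = (51·(-1432) − 217·(-328))/2024 = -232/253.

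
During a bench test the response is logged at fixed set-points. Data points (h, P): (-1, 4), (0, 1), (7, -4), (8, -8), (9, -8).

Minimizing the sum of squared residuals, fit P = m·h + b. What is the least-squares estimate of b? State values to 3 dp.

b = 2.105

Compute the Gram sums: Σh·h = 195, Σh = 23, Σ1 = 5.
Right-hand side: Σh·P = -168, ΣP = -15.
So XᵀX·[m, b]ᵀ = XᵀP: [[195, 23]; [23, 5]]·[m, b]ᵀ = [-168, -15]ᵀ.
Determinant 195·5 − 23² = 446.
m = ((-168)·5 − 23·(-15))/446 = -495/446; b = (195·(-15) − 23·(-168))/446 = 939/446.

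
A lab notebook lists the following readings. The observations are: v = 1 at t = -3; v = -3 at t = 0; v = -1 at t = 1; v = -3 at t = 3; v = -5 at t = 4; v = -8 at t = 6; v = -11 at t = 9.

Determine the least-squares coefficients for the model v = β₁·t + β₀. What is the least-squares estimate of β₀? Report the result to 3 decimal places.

Setting ∂/∂β₁ … = 0 gives: 152·β₁ + 20·β₀ = -180;  20·β₁ + 7·β₀ = -30.
(Σt·t = 152, Σt = 20, Σ1 = 7, Σt·v = -180, Σv = -30.)
Determinant 152·7 − 20² = 664.
β₁ = ((-180)·7 − 20·(-30))/664 = -165/166; β₀ = (152·(-30) − 20·(-180))/664 = -120/83.

β₀ = -1.446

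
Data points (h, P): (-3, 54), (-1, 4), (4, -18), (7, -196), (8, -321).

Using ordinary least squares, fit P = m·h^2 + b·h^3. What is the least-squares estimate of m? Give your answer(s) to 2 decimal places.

m = 2.95

Normal-equation sums: Σh^2·h^2 = 6835, Σh^2·h^3 = 50355, Σh^3·h^3 = 384619.
Right-hand side: Σh^2·P = -29946, Σh^3·P = -234194.
So MᵀM·[m, b]ᵀ = MᵀP: [[6835, 50355]; [50355, 384619]]·[m, b]ᵀ = [-29946, -234194]ᵀ.
Determinant 6835·384619 − 50355² = 93244840.
m = ((-29946)·384619 − 50355·(-234194))/93244840 = 2644599/896585; b = (6835·(-234194) − 50355·(-29946))/93244840 = -178433/179317.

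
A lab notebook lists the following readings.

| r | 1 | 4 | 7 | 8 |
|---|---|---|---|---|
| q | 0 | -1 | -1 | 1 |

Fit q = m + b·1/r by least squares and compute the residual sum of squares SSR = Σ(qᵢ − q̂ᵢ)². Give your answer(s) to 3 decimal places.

Setting ∂/∂m … = 0 gives: 4·m + (85/56)·b = -1;  (85/56)·m + (3445/3136)·b = -15/56.
(Σ1 = 4, Σ1/r = 85/56, Σ1/r·1/r = 3445/3136, Σq = -1, Σ1/r·q = -15/56.)
Δ = 4·(3445/3136) − (85/56)² = 6555/3136.
m = ((-1)·(3445/3136) − (85/56)·(-15/56))/(6555/3136) = -434/1311; b = (4·(-15/56) − (85/56)·(-1))/(6555/3136) = 280/1311.
Residuals: 154/1311, -947/1311, -917/1311, 30/23; SSR = 3574/1311.

SSR = 2.726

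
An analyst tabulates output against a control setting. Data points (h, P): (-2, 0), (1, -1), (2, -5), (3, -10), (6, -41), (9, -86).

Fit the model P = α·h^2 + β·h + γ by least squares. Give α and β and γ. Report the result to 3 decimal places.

α = -0.943, β = -1.255, γ = 1.352

The normal equations are: 7971·α + 973·β + 135·γ = -8553;  973·α + 135·β + 19·γ = -1061;  135·α + 19·β + 6·γ = -143.
Row-reducing yields α = -40511/42972, β = -17975/14324, γ = 29047/21486.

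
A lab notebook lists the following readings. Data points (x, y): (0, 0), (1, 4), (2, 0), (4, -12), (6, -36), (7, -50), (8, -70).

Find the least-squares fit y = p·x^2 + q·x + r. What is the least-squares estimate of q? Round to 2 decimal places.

q = 2.46

Sums needed: Σx^2·x^2 = 8066, Σx^2·x = 1144, Σx^2 = 170, Σx·x = 170, Σx = 28, Σ1 = 7.
Right-hand side: Σx^2·y = -8414, Σx·y = -1170, Σy = -164.
Normal equations: [[8066, 1144, 170]; [1144, 170, 28]; [170, 28, 7]]·[p, q, r]ᵀ = [-8414, -1170, -164]ᵀ.
Solving the 3×3 system (Gaussian elimination) gives p = -1117/789, q = 56371/22881, r = 8378/7627.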